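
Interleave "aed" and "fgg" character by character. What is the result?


Interleaving "aed" and "fgg":
  Position 0: 'a' from first, 'f' from second => "af"
  Position 1: 'e' from first, 'g' from second => "eg"
  Position 2: 'd' from first, 'g' from second => "dg"
Result: afegdg

afegdg


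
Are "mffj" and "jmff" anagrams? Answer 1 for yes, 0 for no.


Strings: "mffj", "jmff"
Sorted first:  ffjm
Sorted second: ffjm
Sorted forms match => anagrams

1


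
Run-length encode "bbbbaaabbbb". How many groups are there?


Input: bbbbaaabbbb
Scanning for consecutive runs:
  Group 1: 'b' x 4 (positions 0-3)
  Group 2: 'a' x 3 (positions 4-6)
  Group 3: 'b' x 4 (positions 7-10)
Total groups: 3

3


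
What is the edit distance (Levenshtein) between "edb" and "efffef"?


Computing edit distance: "edb" -> "efffef"
DP table:
           e    f    f    f    e    f
      0    1    2    3    4    5    6
  e   1    0    1    2    3    4    5
  d   2    1    1    2    3    4    5
  b   3    2    2    2    3    4    5
Edit distance = dp[3][6] = 5

5


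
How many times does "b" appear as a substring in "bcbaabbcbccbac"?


Searching for "b" in "bcbaabbcbccbac"
Scanning each position:
  Position 0: "b" => MATCH
  Position 1: "c" => no
  Position 2: "b" => MATCH
  Position 3: "a" => no
  Position 4: "a" => no
  Position 5: "b" => MATCH
  Position 6: "b" => MATCH
  Position 7: "c" => no
  Position 8: "b" => MATCH
  Position 9: "c" => no
  Position 10: "c" => no
  Position 11: "b" => MATCH
  Position 12: "a" => no
  Position 13: "c" => no
Total occurrences: 6

6


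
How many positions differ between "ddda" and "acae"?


Comparing "ddda" and "acae" position by position:
  Position 0: 'd' vs 'a' => DIFFER
  Position 1: 'd' vs 'c' => DIFFER
  Position 2: 'd' vs 'a' => DIFFER
  Position 3: 'a' vs 'e' => DIFFER
Positions that differ: 4

4


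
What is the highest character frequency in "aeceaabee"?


Input: aeceaabee
Character counts:
  'a': 3
  'b': 1
  'c': 1
  'e': 4
Maximum frequency: 4

4


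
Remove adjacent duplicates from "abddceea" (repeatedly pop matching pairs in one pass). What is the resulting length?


Input: abddceea
Stack-based adjacent duplicate removal:
  Read 'a': push. Stack: a
  Read 'b': push. Stack: ab
  Read 'd': push. Stack: abd
  Read 'd': matches stack top 'd' => pop. Stack: ab
  Read 'c': push. Stack: abc
  Read 'e': push. Stack: abce
  Read 'e': matches stack top 'e' => pop. Stack: abc
  Read 'a': push. Stack: abca
Final stack: "abca" (length 4)

4


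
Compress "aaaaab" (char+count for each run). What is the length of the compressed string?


Input: aaaaab
Runs:
  'a' x 5 => "a5"
  'b' x 1 => "b1"
Compressed: "a5b1"
Compressed length: 4

4


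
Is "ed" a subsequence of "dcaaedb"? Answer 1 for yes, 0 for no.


Check if "ed" is a subsequence of "dcaaedb"
Greedy scan:
  Position 0 ('d'): no match needed
  Position 1 ('c'): no match needed
  Position 2 ('a'): no match needed
  Position 3 ('a'): no match needed
  Position 4 ('e'): matches sub[0] = 'e'
  Position 5 ('d'): matches sub[1] = 'd'
  Position 6 ('b'): no match needed
All 2 characters matched => is a subsequence

1


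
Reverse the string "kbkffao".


Input: kbkffao
Reading characters right to left:
  Position 6: 'o'
  Position 5: 'a'
  Position 4: 'f'
  Position 3: 'f'
  Position 2: 'k'
  Position 1: 'b'
  Position 0: 'k'
Reversed: oaffkbk

oaffkbk


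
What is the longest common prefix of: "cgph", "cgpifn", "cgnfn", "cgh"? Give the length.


Words: cgph, cgpifn, cgnfn, cgh
  Position 0: all 'c' => match
  Position 1: all 'g' => match
  Position 2: ('p', 'p', 'n', 'h') => mismatch, stop
LCP = "cg" (length 2)

2


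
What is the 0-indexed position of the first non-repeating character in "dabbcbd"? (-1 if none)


Input: dabbcbd
Character frequencies:
  'a': 1
  'b': 3
  'c': 1
  'd': 2
Scanning left to right for freq == 1:
  Position 0 ('d'): freq=2, skip
  Position 1 ('a'): unique! => answer = 1

1


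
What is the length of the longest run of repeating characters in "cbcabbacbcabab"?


Input: "cbcabbacbcabab"
Scanning for longest run:
  Position 1 ('b'): new char, reset run to 1
  Position 2 ('c'): new char, reset run to 1
  Position 3 ('a'): new char, reset run to 1
  Position 4 ('b'): new char, reset run to 1
  Position 5 ('b'): continues run of 'b', length=2
  Position 6 ('a'): new char, reset run to 1
  Position 7 ('c'): new char, reset run to 1
  Position 8 ('b'): new char, reset run to 1
  Position 9 ('c'): new char, reset run to 1
  Position 10 ('a'): new char, reset run to 1
  Position 11 ('b'): new char, reset run to 1
  Position 12 ('a'): new char, reset run to 1
  Position 13 ('b'): new char, reset run to 1
Longest run: 'b' with length 2

2


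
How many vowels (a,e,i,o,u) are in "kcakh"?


Input: kcakh
Checking each character:
  'k' at position 0: consonant
  'c' at position 1: consonant
  'a' at position 2: vowel (running total: 1)
  'k' at position 3: consonant
  'h' at position 4: consonant
Total vowels: 1

1


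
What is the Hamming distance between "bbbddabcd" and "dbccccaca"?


Comparing "bbbddabcd" and "dbccccaca" position by position:
  Position 0: 'b' vs 'd' => differ
  Position 1: 'b' vs 'b' => same
  Position 2: 'b' vs 'c' => differ
  Position 3: 'd' vs 'c' => differ
  Position 4: 'd' vs 'c' => differ
  Position 5: 'a' vs 'c' => differ
  Position 6: 'b' vs 'a' => differ
  Position 7: 'c' vs 'c' => same
  Position 8: 'd' vs 'a' => differ
Total differences (Hamming distance): 7

7


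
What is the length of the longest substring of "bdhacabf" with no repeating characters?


Input: "bdhacabf"
Sliding window (track last position of each char):
  Position 0 ('b'): window [0,0] length 1 -- new best
  Position 1 ('d'): window [0,1] length 2 -- new best
  Position 2 ('h'): window [0,2] length 3 -- new best
  Position 3 ('a'): window [0,3] length 4 -- new best
  Position 4 ('c'): window [0,4] length 5 -- new best
  Position 5 ('a'): repeat (last at 3), move window start to 4
  Position 5 ('a'): window [4,5] length 2
  Position 6 ('b'): window [4,6] length 3
  Position 7 ('f'): window [4,7] length 4
Longest substring with no repeats: "bdhac" with length 5

5


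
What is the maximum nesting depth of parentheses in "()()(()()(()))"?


Input: "()()(()()(()))"
Tracking depth:
  Position 0 '(': depth becomes 1
  Position 1 ')': depth becomes 0
  Position 2 '(': depth becomes 1
  Position 3 ')': depth becomes 0
  Position 4 '(': depth becomes 1
  Position 5 '(': depth becomes 2
  Position 6 ')': depth becomes 1
  Position 7 '(': depth becomes 2
  Position 8 ')': depth becomes 1
  Position 9 '(': depth becomes 2
  Position 10 '(': depth becomes 3
  Position 11 ')': depth becomes 2
  Position 12 ')': depth becomes 1
  Position 13 ')': depth becomes 0
Maximum depth reached: 3

3


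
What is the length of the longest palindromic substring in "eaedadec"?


Input: "eaedadec"
Checking substrings for palindromes:
  [2:7] "edade" (len 5) => palindrome
  [0:3] "eae" (len 3) => palindrome
  [3:6] "dad" (len 3) => palindrome
Longest palindromic substring: "edade" with length 5

5


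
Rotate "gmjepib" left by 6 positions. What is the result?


Input: "gmjepib", rotate left by 6
First 6 characters: "gmjepi"
Remaining characters: "b"
Concatenate remaining + first: "b" + "gmjepi" = "bgmjepi"

bgmjepi


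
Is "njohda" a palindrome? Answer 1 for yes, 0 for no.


Input: njohda
Reversed: adhojn
  Compare pos 0 ('n') with pos 5 ('a'): MISMATCH
  Compare pos 1 ('j') with pos 4 ('d'): MISMATCH
  Compare pos 2 ('o') with pos 3 ('h'): MISMATCH
Result: not a palindrome

0


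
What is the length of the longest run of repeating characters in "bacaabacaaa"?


Input: "bacaabacaaa"
Scanning for longest run:
  Position 1 ('a'): new char, reset run to 1
  Position 2 ('c'): new char, reset run to 1
  Position 3 ('a'): new char, reset run to 1
  Position 4 ('a'): continues run of 'a', length=2
  Position 5 ('b'): new char, reset run to 1
  Position 6 ('a'): new char, reset run to 1
  Position 7 ('c'): new char, reset run to 1
  Position 8 ('a'): new char, reset run to 1
  Position 9 ('a'): continues run of 'a', length=2
  Position 10 ('a'): continues run of 'a', length=3
Longest run: 'a' with length 3

3


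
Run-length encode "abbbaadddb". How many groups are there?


Input: abbbaadddb
Scanning for consecutive runs:
  Group 1: 'a' x 1 (positions 0-0)
  Group 2: 'b' x 3 (positions 1-3)
  Group 3: 'a' x 2 (positions 4-5)
  Group 4: 'd' x 3 (positions 6-8)
  Group 5: 'b' x 1 (positions 9-9)
Total groups: 5

5


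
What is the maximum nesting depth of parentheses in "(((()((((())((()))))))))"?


Input: "(((()((((())((()))))))))"
Tracking depth:
  Position 0 '(': depth becomes 1
  Position 1 '(': depth becomes 2
  Position 2 '(': depth becomes 3
  Position 3 '(': depth becomes 4
  Position 4 ')': depth becomes 3
  Position 5 '(': depth becomes 4
  Position 6 '(': depth becomes 5
  Position 7 '(': depth becomes 6
  Position 8 '(': depth becomes 7
  Position 9 '(': depth becomes 8
  Position 10 ')': depth becomes 7
  Position 11 ')': depth becomes 6
  Position 12 '(': depth becomes 7
  Position 13 '(': depth becomes 8
  Position 14 '(': depth becomes 9
  Position 15 ')': depth becomes 8
  Position 16 ')': depth becomes 7
  Position 17 ')': depth becomes 6
  Position 18 ')': depth becomes 5
  Position 19 ')': depth becomes 4
  Position 20 ')': depth becomes 3
  Position 21 ')': depth becomes 2
  Position 22 ')': depth becomes 1
  Position 23 ')': depth becomes 0
Maximum depth reached: 9

9


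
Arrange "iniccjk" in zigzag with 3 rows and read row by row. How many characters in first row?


Zigzag "iniccjk" into 3 rows:
Placing characters:
  'i' => row 0
  'n' => row 1
  'i' => row 2
  'c' => row 1
  'c' => row 0
  'j' => row 1
  'k' => row 2
Rows:
  Row 0: "ic"
  Row 1: "ncj"
  Row 2: "ik"
First row length: 2

2


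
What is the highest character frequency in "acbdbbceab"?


Input: acbdbbceab
Character counts:
  'a': 2
  'b': 4
  'c': 2
  'd': 1
  'e': 1
Maximum frequency: 4

4


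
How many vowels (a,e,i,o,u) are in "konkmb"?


Input: konkmb
Checking each character:
  'k' at position 0: consonant
  'o' at position 1: vowel (running total: 1)
  'n' at position 2: consonant
  'k' at position 3: consonant
  'm' at position 4: consonant
  'b' at position 5: consonant
Total vowels: 1

1


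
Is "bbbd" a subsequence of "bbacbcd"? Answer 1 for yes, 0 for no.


Check if "bbbd" is a subsequence of "bbacbcd"
Greedy scan:
  Position 0 ('b'): matches sub[0] = 'b'
  Position 1 ('b'): matches sub[1] = 'b'
  Position 2 ('a'): no match needed
  Position 3 ('c'): no match needed
  Position 4 ('b'): matches sub[2] = 'b'
  Position 5 ('c'): no match needed
  Position 6 ('d'): matches sub[3] = 'd'
All 4 characters matched => is a subsequence

1


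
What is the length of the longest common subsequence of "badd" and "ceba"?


LCS of "badd" and "ceba"
DP table:
           c    e    b    a
      0    0    0    0    0
  b   0    0    0    1    1
  a   0    0    0    1    2
  d   0    0    0    1    2
  d   0    0    0    1    2
LCS length = dp[4][4] = 2

2


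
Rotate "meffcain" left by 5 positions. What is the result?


Input: "meffcain", rotate left by 5
First 5 characters: "meffc"
Remaining characters: "ain"
Concatenate remaining + first: "ain" + "meffc" = "ainmeffc"

ainmeffc


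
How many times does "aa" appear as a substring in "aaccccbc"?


Searching for "aa" in "aaccccbc"
Scanning each position:
  Position 0: "aa" => MATCH
  Position 1: "ac" => no
  Position 2: "cc" => no
  Position 3: "cc" => no
  Position 4: "cc" => no
  Position 5: "cb" => no
  Position 6: "bc" => no
Total occurrences: 1

1


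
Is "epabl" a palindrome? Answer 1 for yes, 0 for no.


Input: epabl
Reversed: lbape
  Compare pos 0 ('e') with pos 4 ('l'): MISMATCH
  Compare pos 1 ('p') with pos 3 ('b'): MISMATCH
Result: not a palindrome

0


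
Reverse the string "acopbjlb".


Input: acopbjlb
Reading characters right to left:
  Position 7: 'b'
  Position 6: 'l'
  Position 5: 'j'
  Position 4: 'b'
  Position 3: 'p'
  Position 2: 'o'
  Position 1: 'c'
  Position 0: 'a'
Reversed: bljbpoca

bljbpoca


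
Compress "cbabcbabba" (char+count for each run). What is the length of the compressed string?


Input: cbabcbabba
Runs:
  'c' x 1 => "c1"
  'b' x 1 => "b1"
  'a' x 1 => "a1"
  'b' x 1 => "b1"
  'c' x 1 => "c1"
  'b' x 1 => "b1"
  'a' x 1 => "a1"
  'b' x 2 => "b2"
  'a' x 1 => "a1"
Compressed: "c1b1a1b1c1b1a1b2a1"
Compressed length: 18

18


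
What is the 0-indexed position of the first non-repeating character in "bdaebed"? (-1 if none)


Input: bdaebed
Character frequencies:
  'a': 1
  'b': 2
  'd': 2
  'e': 2
Scanning left to right for freq == 1:
  Position 0 ('b'): freq=2, skip
  Position 1 ('d'): freq=2, skip
  Position 2 ('a'): unique! => answer = 2

2


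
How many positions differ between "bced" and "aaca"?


Comparing "bced" and "aaca" position by position:
  Position 0: 'b' vs 'a' => DIFFER
  Position 1: 'c' vs 'a' => DIFFER
  Position 2: 'e' vs 'c' => DIFFER
  Position 3: 'd' vs 'a' => DIFFER
Positions that differ: 4

4


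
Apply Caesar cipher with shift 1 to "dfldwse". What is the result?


Caesar cipher: shift "dfldwse" by 1
  'd' (pos 3) + 1 = pos 4 = 'e'
  'f' (pos 5) + 1 = pos 6 = 'g'
  'l' (pos 11) + 1 = pos 12 = 'm'
  'd' (pos 3) + 1 = pos 4 = 'e'
  'w' (pos 22) + 1 = pos 23 = 'x'
  's' (pos 18) + 1 = pos 19 = 't'
  'e' (pos 4) + 1 = pos 5 = 'f'
Result: egmextf

egmextf


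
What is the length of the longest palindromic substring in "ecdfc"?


Input: "ecdfc"
Checking substrings for palindromes:
  No multi-char palindromic substrings found
Longest palindromic substring: "e" with length 1

1


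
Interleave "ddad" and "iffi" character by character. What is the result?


Interleaving "ddad" and "iffi":
  Position 0: 'd' from first, 'i' from second => "di"
  Position 1: 'd' from first, 'f' from second => "df"
  Position 2: 'a' from first, 'f' from second => "af"
  Position 3: 'd' from first, 'i' from second => "di"
Result: didfafdi

didfafdi


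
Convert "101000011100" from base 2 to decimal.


Input: "101000011100" in base 2
Positional expansion:
  Digit '1' (value 1) x 2^11 = 2048
  Digit '0' (value 0) x 2^10 = 0
  Digit '1' (value 1) x 2^9 = 512
  Digit '0' (value 0) x 2^8 = 0
  Digit '0' (value 0) x 2^7 = 0
  Digit '0' (value 0) x 2^6 = 0
  Digit '0' (value 0) x 2^5 = 0
  Digit '1' (value 1) x 2^4 = 16
  Digit '1' (value 1) x 2^3 = 8
  Digit '1' (value 1) x 2^2 = 4
  Digit '0' (value 0) x 2^1 = 0
  Digit '0' (value 0) x 2^0 = 0
Sum = 2588

2588


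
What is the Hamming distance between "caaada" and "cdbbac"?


Comparing "caaada" and "cdbbac" position by position:
  Position 0: 'c' vs 'c' => same
  Position 1: 'a' vs 'd' => differ
  Position 2: 'a' vs 'b' => differ
  Position 3: 'a' vs 'b' => differ
  Position 4: 'd' vs 'a' => differ
  Position 5: 'a' vs 'c' => differ
Total differences (Hamming distance): 5

5


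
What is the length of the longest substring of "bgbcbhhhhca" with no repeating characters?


Input: "bgbcbhhhhca"
Sliding window (track last position of each char):
  Position 0 ('b'): window [0,0] length 1 -- new best
  Position 1 ('g'): window [0,1] length 2 -- new best
  Position 2 ('b'): repeat (last at 0), move window start to 1
  Position 2 ('b'): window [1,2] length 2
  Position 3 ('c'): window [1,3] length 3 -- new best
  Position 4 ('b'): repeat (last at 2), move window start to 3
  Position 4 ('b'): window [3,4] length 2
  Position 5 ('h'): window [3,5] length 3
  Position 6 ('h'): repeat (last at 5), move window start to 6
  Position 6 ('h'): window [6,6] length 1
  Position 7 ('h'): repeat (last at 6), move window start to 7
  Position 7 ('h'): window [7,7] length 1
  Position 8 ('h'): repeat (last at 7), move window start to 8
  Position 8 ('h'): window [8,8] length 1
  Position 9 ('c'): window [8,9] length 2
  Position 10 ('a'): window [8,10] length 3
Longest substring with no repeats: "gbc" with length 3

3


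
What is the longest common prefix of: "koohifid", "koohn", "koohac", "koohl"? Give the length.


Words: koohifid, koohn, koohac, koohl
  Position 0: all 'k' => match
  Position 1: all 'o' => match
  Position 2: all 'o' => match
  Position 3: all 'h' => match
  Position 4: ('i', 'n', 'a', 'l') => mismatch, stop
LCP = "kooh" (length 4)

4


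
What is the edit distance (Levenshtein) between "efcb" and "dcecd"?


Computing edit distance: "efcb" -> "dcecd"
DP table:
           d    c    e    c    d
      0    1    2    3    4    5
  e   1    1    2    2    3    4
  f   2    2    2    3    3    4
  c   3    3    2    3    3    4
  b   4    4    3    3    4    4
Edit distance = dp[4][5] = 4

4


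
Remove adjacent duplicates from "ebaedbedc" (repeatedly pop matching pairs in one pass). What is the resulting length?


Input: ebaedbedc
Stack-based adjacent duplicate removal:
  Read 'e': push. Stack: e
  Read 'b': push. Stack: eb
  Read 'a': push. Stack: eba
  Read 'e': push. Stack: ebae
  Read 'd': push. Stack: ebaed
  Read 'b': push. Stack: ebaedb
  Read 'e': push. Stack: ebaedbe
  Read 'd': push. Stack: ebaedbed
  Read 'c': push. Stack: ebaedbedc
Final stack: "ebaedbedc" (length 9)

9


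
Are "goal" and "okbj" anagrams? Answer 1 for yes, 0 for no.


Strings: "goal", "okbj"
Sorted first:  aglo
Sorted second: bjko
Differ at position 0: 'a' vs 'b' => not anagrams

0


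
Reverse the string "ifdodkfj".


Input: ifdodkfj
Reading characters right to left:
  Position 7: 'j'
  Position 6: 'f'
  Position 5: 'k'
  Position 4: 'd'
  Position 3: 'o'
  Position 2: 'd'
  Position 1: 'f'
  Position 0: 'i'
Reversed: jfkdodfi

jfkdodfi


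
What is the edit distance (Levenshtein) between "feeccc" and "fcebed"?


Computing edit distance: "feeccc" -> "fcebed"
DP table:
           f    c    e    b    e    d
      0    1    2    3    4    5    6
  f   1    0    1    2    3    4    5
  e   2    1    1    1    2    3    4
  e   3    2    2    1    2    2    3
  c   4    3    2    2    2    3    3
  c   5    4    3    3    3    3    4
  c   6    5    4    4    4    4    4
Edit distance = dp[6][6] = 4

4


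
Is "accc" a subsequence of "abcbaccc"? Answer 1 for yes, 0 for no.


Check if "accc" is a subsequence of "abcbaccc"
Greedy scan:
  Position 0 ('a'): matches sub[0] = 'a'
  Position 1 ('b'): no match needed
  Position 2 ('c'): matches sub[1] = 'c'
  Position 3 ('b'): no match needed
  Position 4 ('a'): no match needed
  Position 5 ('c'): matches sub[2] = 'c'
  Position 6 ('c'): matches sub[3] = 'c'
  Position 7 ('c'): no match needed
All 4 characters matched => is a subsequence

1


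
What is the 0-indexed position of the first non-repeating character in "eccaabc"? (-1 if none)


Input: eccaabc
Character frequencies:
  'a': 2
  'b': 1
  'c': 3
  'e': 1
Scanning left to right for freq == 1:
  Position 0 ('e'): unique! => answer = 0

0


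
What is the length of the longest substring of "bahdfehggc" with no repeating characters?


Input: "bahdfehggc"
Sliding window (track last position of each char):
  Position 0 ('b'): window [0,0] length 1 -- new best
  Position 1 ('a'): window [0,1] length 2 -- new best
  Position 2 ('h'): window [0,2] length 3 -- new best
  Position 3 ('d'): window [0,3] length 4 -- new best
  Position 4 ('f'): window [0,4] length 5 -- new best
  Position 5 ('e'): window [0,5] length 6 -- new best
  Position 6 ('h'): repeat (last at 2), move window start to 3
  Position 6 ('h'): window [3,6] length 4
  Position 7 ('g'): window [3,7] length 5
  Position 8 ('g'): repeat (last at 7), move window start to 8
  Position 8 ('g'): window [8,8] length 1
  Position 9 ('c'): window [8,9] length 2
Longest substring with no repeats: "bahdfe" with length 6

6


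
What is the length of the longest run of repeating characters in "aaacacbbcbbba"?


Input: "aaacacbbcbbba"
Scanning for longest run:
  Position 1 ('a'): continues run of 'a', length=2
  Position 2 ('a'): continues run of 'a', length=3
  Position 3 ('c'): new char, reset run to 1
  Position 4 ('a'): new char, reset run to 1
  Position 5 ('c'): new char, reset run to 1
  Position 6 ('b'): new char, reset run to 1
  Position 7 ('b'): continues run of 'b', length=2
  Position 8 ('c'): new char, reset run to 1
  Position 9 ('b'): new char, reset run to 1
  Position 10 ('b'): continues run of 'b', length=2
  Position 11 ('b'): continues run of 'b', length=3
  Position 12 ('a'): new char, reset run to 1
Longest run: 'a' with length 3

3


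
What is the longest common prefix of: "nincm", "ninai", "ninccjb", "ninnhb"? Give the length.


Words: nincm, ninai, ninccjb, ninnhb
  Position 0: all 'n' => match
  Position 1: all 'i' => match
  Position 2: all 'n' => match
  Position 3: ('c', 'a', 'c', 'n') => mismatch, stop
LCP = "nin" (length 3)

3


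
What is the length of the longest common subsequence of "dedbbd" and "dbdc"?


LCS of "dedbbd" and "dbdc"
DP table:
           d    b    d    c
      0    0    0    0    0
  d   0    1    1    1    1
  e   0    1    1    1    1
  d   0    1    1    2    2
  b   0    1    2    2    2
  b   0    1    2    2    2
  d   0    1    2    3    3
LCS length = dp[6][4] = 3

3


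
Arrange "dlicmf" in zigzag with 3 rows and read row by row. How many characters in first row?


Zigzag "dlicmf" into 3 rows:
Placing characters:
  'd' => row 0
  'l' => row 1
  'i' => row 2
  'c' => row 1
  'm' => row 0
  'f' => row 1
Rows:
  Row 0: "dm"
  Row 1: "lcf"
  Row 2: "i"
First row length: 2

2


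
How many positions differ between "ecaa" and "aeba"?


Comparing "ecaa" and "aeba" position by position:
  Position 0: 'e' vs 'a' => DIFFER
  Position 1: 'c' vs 'e' => DIFFER
  Position 2: 'a' vs 'b' => DIFFER
  Position 3: 'a' vs 'a' => same
Positions that differ: 3

3


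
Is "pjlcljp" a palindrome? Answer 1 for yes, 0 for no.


Input: pjlcljp
Reversed: pjlcljp
  Compare pos 0 ('p') with pos 6 ('p'): match
  Compare pos 1 ('j') with pos 5 ('j'): match
  Compare pos 2 ('l') with pos 4 ('l'): match
Result: palindrome

1


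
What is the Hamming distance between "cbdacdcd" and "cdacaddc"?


Comparing "cbdacdcd" and "cdacaddc" position by position:
  Position 0: 'c' vs 'c' => same
  Position 1: 'b' vs 'd' => differ
  Position 2: 'd' vs 'a' => differ
  Position 3: 'a' vs 'c' => differ
  Position 4: 'c' vs 'a' => differ
  Position 5: 'd' vs 'd' => same
  Position 6: 'c' vs 'd' => differ
  Position 7: 'd' vs 'c' => differ
Total differences (Hamming distance): 6

6


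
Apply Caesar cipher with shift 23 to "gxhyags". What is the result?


Caesar cipher: shift "gxhyags" by 23
  'g' (pos 6) + 23 = pos 3 = 'd'
  'x' (pos 23) + 23 = pos 20 = 'u'
  'h' (pos 7) + 23 = pos 4 = 'e'
  'y' (pos 24) + 23 = pos 21 = 'v'
  'a' (pos 0) + 23 = pos 23 = 'x'
  'g' (pos 6) + 23 = pos 3 = 'd'
  's' (pos 18) + 23 = pos 15 = 'p'
Result: duevxdp

duevxdp


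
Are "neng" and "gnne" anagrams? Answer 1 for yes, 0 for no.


Strings: "neng", "gnne"
Sorted first:  egnn
Sorted second: egnn
Sorted forms match => anagrams

1


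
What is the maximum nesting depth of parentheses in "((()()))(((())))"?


Input: "((()()))(((())))"
Tracking depth:
  Position 0 '(': depth becomes 1
  Position 1 '(': depth becomes 2
  Position 2 '(': depth becomes 3
  Position 3 ')': depth becomes 2
  Position 4 '(': depth becomes 3
  Position 5 ')': depth becomes 2
  Position 6 ')': depth becomes 1
  Position 7 ')': depth becomes 0
  Position 8 '(': depth becomes 1
  Position 9 '(': depth becomes 2
  Position 10 '(': depth becomes 3
  Position 11 '(': depth becomes 4
  Position 12 ')': depth becomes 3
  Position 13 ')': depth becomes 2
  Position 14 ')': depth becomes 1
  Position 15 ')': depth becomes 0
Maximum depth reached: 4

4


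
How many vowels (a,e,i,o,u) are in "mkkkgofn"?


Input: mkkkgofn
Checking each character:
  'm' at position 0: consonant
  'k' at position 1: consonant
  'k' at position 2: consonant
  'k' at position 3: consonant
  'g' at position 4: consonant
  'o' at position 5: vowel (running total: 1)
  'f' at position 6: consonant
  'n' at position 7: consonant
Total vowels: 1

1


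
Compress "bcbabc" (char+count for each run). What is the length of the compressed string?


Input: bcbabc
Runs:
  'b' x 1 => "b1"
  'c' x 1 => "c1"
  'b' x 1 => "b1"
  'a' x 1 => "a1"
  'b' x 1 => "b1"
  'c' x 1 => "c1"
Compressed: "b1c1b1a1b1c1"
Compressed length: 12

12


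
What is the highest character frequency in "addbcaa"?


Input: addbcaa
Character counts:
  'a': 3
  'b': 1
  'c': 1
  'd': 2
Maximum frequency: 3

3


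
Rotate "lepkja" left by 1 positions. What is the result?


Input: "lepkja", rotate left by 1
First 1 characters: "l"
Remaining characters: "epkja"
Concatenate remaining + first: "epkja" + "l" = "epkjal"

epkjal


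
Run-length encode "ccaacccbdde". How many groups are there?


Input: ccaacccbdde
Scanning for consecutive runs:
  Group 1: 'c' x 2 (positions 0-1)
  Group 2: 'a' x 2 (positions 2-3)
  Group 3: 'c' x 3 (positions 4-6)
  Group 4: 'b' x 1 (positions 7-7)
  Group 5: 'd' x 2 (positions 8-9)
  Group 6: 'e' x 1 (positions 10-10)
Total groups: 6

6


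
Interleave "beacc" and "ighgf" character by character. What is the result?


Interleaving "beacc" and "ighgf":
  Position 0: 'b' from first, 'i' from second => "bi"
  Position 1: 'e' from first, 'g' from second => "eg"
  Position 2: 'a' from first, 'h' from second => "ah"
  Position 3: 'c' from first, 'g' from second => "cg"
  Position 4: 'c' from first, 'f' from second => "cf"
Result: biegahcgcf

biegahcgcf


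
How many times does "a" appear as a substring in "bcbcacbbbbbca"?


Searching for "a" in "bcbcacbbbbbca"
Scanning each position:
  Position 0: "b" => no
  Position 1: "c" => no
  Position 2: "b" => no
  Position 3: "c" => no
  Position 4: "a" => MATCH
  Position 5: "c" => no
  Position 6: "b" => no
  Position 7: "b" => no
  Position 8: "b" => no
  Position 9: "b" => no
  Position 10: "b" => no
  Position 11: "c" => no
  Position 12: "a" => MATCH
Total occurrences: 2

2


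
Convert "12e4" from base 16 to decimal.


Input: "12e4" in base 16
Positional expansion:
  Digit '1' (value 1) x 16^3 = 4096
  Digit '2' (value 2) x 16^2 = 512
  Digit 'e' (value 14) x 16^1 = 224
  Digit '4' (value 4) x 16^0 = 4
Sum = 4836

4836


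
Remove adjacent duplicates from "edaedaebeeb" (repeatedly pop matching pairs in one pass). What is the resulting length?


Input: edaedaebeeb
Stack-based adjacent duplicate removal:
  Read 'e': push. Stack: e
  Read 'd': push. Stack: ed
  Read 'a': push. Stack: eda
  Read 'e': push. Stack: edae
  Read 'd': push. Stack: edaed
  Read 'a': push. Stack: edaeda
  Read 'e': push. Stack: edaedae
  Read 'b': push. Stack: edaedaeb
  Read 'e': push. Stack: edaedaebe
  Read 'e': matches stack top 'e' => pop. Stack: edaedaeb
  Read 'b': matches stack top 'b' => pop. Stack: edaedae
Final stack: "edaedae" (length 7)

7


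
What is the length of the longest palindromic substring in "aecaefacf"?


Input: "aecaefacf"
Checking substrings for palindromes:
  No multi-char palindromic substrings found
Longest palindromic substring: "a" with length 1

1


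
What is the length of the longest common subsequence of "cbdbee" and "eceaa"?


LCS of "cbdbee" and "eceaa"
DP table:
           e    c    e    a    a
      0    0    0    0    0    0
  c   0    0    1    1    1    1
  b   0    0    1    1    1    1
  d   0    0    1    1    1    1
  b   0    0    1    1    1    1
  e   0    1    1    2    2    2
  e   0    1    1    2    2    2
LCS length = dp[6][5] = 2

2


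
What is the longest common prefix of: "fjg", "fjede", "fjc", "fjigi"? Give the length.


Words: fjg, fjede, fjc, fjigi
  Position 0: all 'f' => match
  Position 1: all 'j' => match
  Position 2: ('g', 'e', 'c', 'i') => mismatch, stop
LCP = "fj" (length 2)

2


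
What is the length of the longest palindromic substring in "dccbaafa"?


Input: "dccbaafa"
Checking substrings for palindromes:
  [5:8] "afa" (len 3) => palindrome
  [1:3] "cc" (len 2) => palindrome
  [4:6] "aa" (len 2) => palindrome
Longest palindromic substring: "afa" with length 3

3


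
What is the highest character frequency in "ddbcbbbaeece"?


Input: ddbcbbbaeece
Character counts:
  'a': 1
  'b': 4
  'c': 2
  'd': 2
  'e': 3
Maximum frequency: 4

4


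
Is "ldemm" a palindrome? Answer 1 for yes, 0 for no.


Input: ldemm
Reversed: mmedl
  Compare pos 0 ('l') with pos 4 ('m'): MISMATCH
  Compare pos 1 ('d') with pos 3 ('m'): MISMATCH
Result: not a palindrome

0


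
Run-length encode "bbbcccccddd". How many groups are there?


Input: bbbcccccddd
Scanning for consecutive runs:
  Group 1: 'b' x 3 (positions 0-2)
  Group 2: 'c' x 5 (positions 3-7)
  Group 3: 'd' x 3 (positions 8-10)
Total groups: 3

3


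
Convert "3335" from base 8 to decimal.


Input: "3335" in base 8
Positional expansion:
  Digit '3' (value 3) x 8^3 = 1536
  Digit '3' (value 3) x 8^2 = 192
  Digit '3' (value 3) x 8^1 = 24
  Digit '5' (value 5) x 8^0 = 5
Sum = 1757

1757


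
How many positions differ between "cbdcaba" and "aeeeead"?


Comparing "cbdcaba" and "aeeeead" position by position:
  Position 0: 'c' vs 'a' => DIFFER
  Position 1: 'b' vs 'e' => DIFFER
  Position 2: 'd' vs 'e' => DIFFER
  Position 3: 'c' vs 'e' => DIFFER
  Position 4: 'a' vs 'e' => DIFFER
  Position 5: 'b' vs 'a' => DIFFER
  Position 6: 'a' vs 'd' => DIFFER
Positions that differ: 7

7


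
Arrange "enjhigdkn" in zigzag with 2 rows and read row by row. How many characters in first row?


Zigzag "enjhigdkn" into 2 rows:
Placing characters:
  'e' => row 0
  'n' => row 1
  'j' => row 0
  'h' => row 1
  'i' => row 0
  'g' => row 1
  'd' => row 0
  'k' => row 1
  'n' => row 0
Rows:
  Row 0: "ejidn"
  Row 1: "nhgk"
First row length: 5

5


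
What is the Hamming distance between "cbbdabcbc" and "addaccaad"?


Comparing "cbbdabcbc" and "addaccaad" position by position:
  Position 0: 'c' vs 'a' => differ
  Position 1: 'b' vs 'd' => differ
  Position 2: 'b' vs 'd' => differ
  Position 3: 'd' vs 'a' => differ
  Position 4: 'a' vs 'c' => differ
  Position 5: 'b' vs 'c' => differ
  Position 6: 'c' vs 'a' => differ
  Position 7: 'b' vs 'a' => differ
  Position 8: 'c' vs 'd' => differ
Total differences (Hamming distance): 9

9


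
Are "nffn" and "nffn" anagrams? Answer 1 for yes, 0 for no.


Strings: "nffn", "nffn"
Sorted first:  ffnn
Sorted second: ffnn
Sorted forms match => anagrams

1


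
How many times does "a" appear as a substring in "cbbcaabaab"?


Searching for "a" in "cbbcaabaab"
Scanning each position:
  Position 0: "c" => no
  Position 1: "b" => no
  Position 2: "b" => no
  Position 3: "c" => no
  Position 4: "a" => MATCH
  Position 5: "a" => MATCH
  Position 6: "b" => no
  Position 7: "a" => MATCH
  Position 8: "a" => MATCH
  Position 9: "b" => no
Total occurrences: 4

4


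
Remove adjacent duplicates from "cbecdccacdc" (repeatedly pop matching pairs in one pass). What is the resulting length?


Input: cbecdccacdc
Stack-based adjacent duplicate removal:
  Read 'c': push. Stack: c
  Read 'b': push. Stack: cb
  Read 'e': push. Stack: cbe
  Read 'c': push. Stack: cbec
  Read 'd': push. Stack: cbecd
  Read 'c': push. Stack: cbecdc
  Read 'c': matches stack top 'c' => pop. Stack: cbecd
  Read 'a': push. Stack: cbecda
  Read 'c': push. Stack: cbecdac
  Read 'd': push. Stack: cbecdacd
  Read 'c': push. Stack: cbecdacdc
Final stack: "cbecdacdc" (length 9)

9


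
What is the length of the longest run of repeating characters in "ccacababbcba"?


Input: "ccacababbcba"
Scanning for longest run:
  Position 1 ('c'): continues run of 'c', length=2
  Position 2 ('a'): new char, reset run to 1
  Position 3 ('c'): new char, reset run to 1
  Position 4 ('a'): new char, reset run to 1
  Position 5 ('b'): new char, reset run to 1
  Position 6 ('a'): new char, reset run to 1
  Position 7 ('b'): new char, reset run to 1
  Position 8 ('b'): continues run of 'b', length=2
  Position 9 ('c'): new char, reset run to 1
  Position 10 ('b'): new char, reset run to 1
  Position 11 ('a'): new char, reset run to 1
Longest run: 'c' with length 2

2


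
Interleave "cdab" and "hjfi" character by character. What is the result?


Interleaving "cdab" and "hjfi":
  Position 0: 'c' from first, 'h' from second => "ch"
  Position 1: 'd' from first, 'j' from second => "dj"
  Position 2: 'a' from first, 'f' from second => "af"
  Position 3: 'b' from first, 'i' from second => "bi"
Result: chdjafbi

chdjafbi


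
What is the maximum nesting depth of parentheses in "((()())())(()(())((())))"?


Input: "((()())())(()(())((())))"
Tracking depth:
  Position 0 '(': depth becomes 1
  Position 1 '(': depth becomes 2
  Position 2 '(': depth becomes 3
  Position 3 ')': depth becomes 2
  Position 4 '(': depth becomes 3
  Position 5 ')': depth becomes 2
  Position 6 ')': depth becomes 1
  Position 7 '(': depth becomes 2
  Position 8 ')': depth becomes 1
  Position 9 ')': depth becomes 0
  Position 10 '(': depth becomes 1
  Position 11 '(': depth becomes 2
  Position 12 ')': depth becomes 1
  Position 13 '(': depth becomes 2
  Position 14 '(': depth becomes 3
  Position 15 ')': depth becomes 2
  Position 16 ')': depth becomes 1
  Position 17 '(': depth becomes 2
  Position 18 '(': depth becomes 3
  Position 19 '(': depth becomes 4
  Position 20 ')': depth becomes 3
  Position 21 ')': depth becomes 2
  Position 22 ')': depth becomes 1
  Position 23 ')': depth becomes 0
Maximum depth reached: 4

4


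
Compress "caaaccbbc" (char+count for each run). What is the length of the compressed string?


Input: caaaccbbc
Runs:
  'c' x 1 => "c1"
  'a' x 3 => "a3"
  'c' x 2 => "c2"
  'b' x 2 => "b2"
  'c' x 1 => "c1"
Compressed: "c1a3c2b2c1"
Compressed length: 10

10


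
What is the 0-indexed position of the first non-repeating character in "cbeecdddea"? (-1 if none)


Input: cbeecdddea
Character frequencies:
  'a': 1
  'b': 1
  'c': 2
  'd': 3
  'e': 3
Scanning left to right for freq == 1:
  Position 0 ('c'): freq=2, skip
  Position 1 ('b'): unique! => answer = 1

1


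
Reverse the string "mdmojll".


Input: mdmojll
Reading characters right to left:
  Position 6: 'l'
  Position 5: 'l'
  Position 4: 'j'
  Position 3: 'o'
  Position 2: 'm'
  Position 1: 'd'
  Position 0: 'm'
Reversed: lljomdm

lljomdm


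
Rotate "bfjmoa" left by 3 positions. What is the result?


Input: "bfjmoa", rotate left by 3
First 3 characters: "bfj"
Remaining characters: "moa"
Concatenate remaining + first: "moa" + "bfj" = "moabfj"

moabfj


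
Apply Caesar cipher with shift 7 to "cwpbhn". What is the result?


Caesar cipher: shift "cwpbhn" by 7
  'c' (pos 2) + 7 = pos 9 = 'j'
  'w' (pos 22) + 7 = pos 3 = 'd'
  'p' (pos 15) + 7 = pos 22 = 'w'
  'b' (pos 1) + 7 = pos 8 = 'i'
  'h' (pos 7) + 7 = pos 14 = 'o'
  'n' (pos 13) + 7 = pos 20 = 'u'
Result: jdwiou

jdwiou


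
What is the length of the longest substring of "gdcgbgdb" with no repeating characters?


Input: "gdcgbgdb"
Sliding window (track last position of each char):
  Position 0 ('g'): window [0,0] length 1 -- new best
  Position 1 ('d'): window [0,1] length 2 -- new best
  Position 2 ('c'): window [0,2] length 3 -- new best
  Position 3 ('g'): repeat (last at 0), move window start to 1
  Position 3 ('g'): window [1,3] length 3
  Position 4 ('b'): window [1,4] length 4 -- new best
  Position 5 ('g'): repeat (last at 3), move window start to 4
  Position 5 ('g'): window [4,5] length 2
  Position 6 ('d'): window [4,6] length 3
  Position 7 ('b'): repeat (last at 4), move window start to 5
  Position 7 ('b'): window [5,7] length 3
Longest substring with no repeats: "dcgb" with length 4

4


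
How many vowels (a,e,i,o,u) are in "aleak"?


Input: aleak
Checking each character:
  'a' at position 0: vowel (running total: 1)
  'l' at position 1: consonant
  'e' at position 2: vowel (running total: 2)
  'a' at position 3: vowel (running total: 3)
  'k' at position 4: consonant
Total vowels: 3

3


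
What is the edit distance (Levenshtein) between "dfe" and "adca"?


Computing edit distance: "dfe" -> "adca"
DP table:
           a    d    c    a
      0    1    2    3    4
  d   1    1    1    2    3
  f   2    2    2    2    3
  e   3    3    3    3    3
Edit distance = dp[3][4] = 3

3


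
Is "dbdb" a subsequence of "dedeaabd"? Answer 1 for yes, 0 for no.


Check if "dbdb" is a subsequence of "dedeaabd"
Greedy scan:
  Position 0 ('d'): matches sub[0] = 'd'
  Position 1 ('e'): no match needed
  Position 2 ('d'): no match needed
  Position 3 ('e'): no match needed
  Position 4 ('a'): no match needed
  Position 5 ('a'): no match needed
  Position 6 ('b'): matches sub[1] = 'b'
  Position 7 ('d'): matches sub[2] = 'd'
Only matched 3/4 characters => not a subsequence

0


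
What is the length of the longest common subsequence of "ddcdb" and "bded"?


LCS of "ddcdb" and "bded"
DP table:
           b    d    e    d
      0    0    0    0    0
  d   0    0    1    1    1
  d   0    0    1    1    2
  c   0    0    1    1    2
  d   0    0    1    1    2
  b   0    1    1    1    2
LCS length = dp[5][4] = 2

2


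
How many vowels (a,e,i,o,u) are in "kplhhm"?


Input: kplhhm
Checking each character:
  'k' at position 0: consonant
  'p' at position 1: consonant
  'l' at position 2: consonant
  'h' at position 3: consonant
  'h' at position 4: consonant
  'm' at position 5: consonant
Total vowels: 0

0


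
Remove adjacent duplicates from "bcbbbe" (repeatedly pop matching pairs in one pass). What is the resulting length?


Input: bcbbbe
Stack-based adjacent duplicate removal:
  Read 'b': push. Stack: b
  Read 'c': push. Stack: bc
  Read 'b': push. Stack: bcb
  Read 'b': matches stack top 'b' => pop. Stack: bc
  Read 'b': push. Stack: bcb
  Read 'e': push. Stack: bcbe
Final stack: "bcbe" (length 4)

4


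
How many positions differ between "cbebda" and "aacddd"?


Comparing "cbebda" and "aacddd" position by position:
  Position 0: 'c' vs 'a' => DIFFER
  Position 1: 'b' vs 'a' => DIFFER
  Position 2: 'e' vs 'c' => DIFFER
  Position 3: 'b' vs 'd' => DIFFER
  Position 4: 'd' vs 'd' => same
  Position 5: 'a' vs 'd' => DIFFER
Positions that differ: 5

5


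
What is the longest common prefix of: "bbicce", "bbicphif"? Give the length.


Words: bbicce, bbicphif
  Position 0: all 'b' => match
  Position 1: all 'b' => match
  Position 2: all 'i' => match
  Position 3: all 'c' => match
  Position 4: ('c', 'p') => mismatch, stop
LCP = "bbic" (length 4)

4


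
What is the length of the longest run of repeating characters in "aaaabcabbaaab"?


Input: "aaaabcabbaaab"
Scanning for longest run:
  Position 1 ('a'): continues run of 'a', length=2
  Position 2 ('a'): continues run of 'a', length=3
  Position 3 ('a'): continues run of 'a', length=4
  Position 4 ('b'): new char, reset run to 1
  Position 5 ('c'): new char, reset run to 1
  Position 6 ('a'): new char, reset run to 1
  Position 7 ('b'): new char, reset run to 1
  Position 8 ('b'): continues run of 'b', length=2
  Position 9 ('a'): new char, reset run to 1
  Position 10 ('a'): continues run of 'a', length=2
  Position 11 ('a'): continues run of 'a', length=3
  Position 12 ('b'): new char, reset run to 1
Longest run: 'a' with length 4

4


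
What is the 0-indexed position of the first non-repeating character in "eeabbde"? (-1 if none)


Input: eeabbde
Character frequencies:
  'a': 1
  'b': 2
  'd': 1
  'e': 3
Scanning left to right for freq == 1:
  Position 0 ('e'): freq=3, skip
  Position 1 ('e'): freq=3, skip
  Position 2 ('a'): unique! => answer = 2

2


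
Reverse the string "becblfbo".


Input: becblfbo
Reading characters right to left:
  Position 7: 'o'
  Position 6: 'b'
  Position 5: 'f'
  Position 4: 'l'
  Position 3: 'b'
  Position 2: 'c'
  Position 1: 'e'
  Position 0: 'b'
Reversed: obflbceb

obflbceb


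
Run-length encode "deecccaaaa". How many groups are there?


Input: deecccaaaa
Scanning for consecutive runs:
  Group 1: 'd' x 1 (positions 0-0)
  Group 2: 'e' x 2 (positions 1-2)
  Group 3: 'c' x 3 (positions 3-5)
  Group 4: 'a' x 4 (positions 6-9)
Total groups: 4

4
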